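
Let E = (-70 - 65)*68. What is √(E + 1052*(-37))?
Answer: 2*I*√12026 ≈ 219.33*I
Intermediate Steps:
E = -9180 (E = -135*68 = -9180)
√(E + 1052*(-37)) = √(-9180 + 1052*(-37)) = √(-9180 - 38924) = √(-48104) = 2*I*√12026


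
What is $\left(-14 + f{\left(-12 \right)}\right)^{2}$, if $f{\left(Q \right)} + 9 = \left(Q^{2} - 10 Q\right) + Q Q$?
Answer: $148225$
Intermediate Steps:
$f{\left(Q \right)} = -9 - 10 Q + 2 Q^{2}$ ($f{\left(Q \right)} = -9 + \left(\left(Q^{2} - 10 Q\right) + Q Q\right) = -9 + \left(\left(Q^{2} - 10 Q\right) + Q^{2}\right) = -9 + \left(- 10 Q + 2 Q^{2}\right) = -9 - 10 Q + 2 Q^{2}$)
$\left(-14 + f{\left(-12 \right)}\right)^{2} = \left(-14 - \left(-111 - 288\right)\right)^{2} = \left(-14 + \left(-9 + 120 + 2 \cdot 144\right)\right)^{2} = \left(-14 + \left(-9 + 120 + 288\right)\right)^{2} = \left(-14 + 399\right)^{2} = 385^{2} = 148225$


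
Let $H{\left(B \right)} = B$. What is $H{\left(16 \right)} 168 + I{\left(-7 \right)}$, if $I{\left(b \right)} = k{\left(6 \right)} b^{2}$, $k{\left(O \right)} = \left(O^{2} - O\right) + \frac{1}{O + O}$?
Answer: $\frac{49945}{12} \approx 4162.1$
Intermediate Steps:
$k{\left(O \right)} = O^{2} + \frac{1}{2 O} - O$ ($k{\left(O \right)} = \left(O^{2} - O\right) + \frac{1}{2 O} = O^{2} + \frac{1}{2 O} - O$)
$I{\left(b \right)} = \frac{361 b^{2}}{12}$ ($I{\left(b \right)} = \left(6^{2} + \frac{1}{2 \cdot 6} - 6\right) b^{2} = \left(36 + \frac{1}{2} \cdot \frac{1}{6} - 6\right) b^{2} = \left(36 + \frac{1}{12} - 6\right) b^{2} = \frac{361 b^{2}}{12}$)
$H{\left(16 \right)} 168 + I{\left(-7 \right)} = 16 \cdot 168 + \frac{361 \left(-7\right)^{2}}{12} = 2688 + \frac{361}{12} \cdot 49 = 2688 + \frac{17689}{12} = \frac{49945}{12}$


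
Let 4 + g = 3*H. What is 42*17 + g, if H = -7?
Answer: 689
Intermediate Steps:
g = -25 (g = -4 + 3*(-7) = -4 - 21 = -25)
42*17 + g = 42*17 - 25 = 714 - 25 = 689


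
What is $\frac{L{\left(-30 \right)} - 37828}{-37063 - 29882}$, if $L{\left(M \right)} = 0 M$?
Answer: $\frac{37828}{66945} \approx 0.56506$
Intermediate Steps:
$L{\left(M \right)} = 0$
$\frac{L{\left(-30 \right)} - 37828}{-37063 - 29882} = \frac{0 - 37828}{-37063 - 29882} = - \frac{37828}{-66945} = \left(-37828\right) \left(- \frac{1}{66945}\right) = \frac{37828}{66945}$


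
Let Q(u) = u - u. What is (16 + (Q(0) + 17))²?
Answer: 1089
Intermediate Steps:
Q(u) = 0
(16 + (Q(0) + 17))² = (16 + (0 + 17))² = (16 + 17)² = 33² = 1089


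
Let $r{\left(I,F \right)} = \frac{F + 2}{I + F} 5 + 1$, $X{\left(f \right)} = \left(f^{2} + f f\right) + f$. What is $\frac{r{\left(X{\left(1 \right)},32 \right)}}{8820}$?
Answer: $\frac{41}{61740} \approx 0.00066407$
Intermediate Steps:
$X{\left(f \right)} = f + 2 f^{2}$ ($X{\left(f \right)} = \left(f^{2} + f^{2}\right) + f = 2 f^{2} + f = f + 2 f^{2}$)
$r{\left(I,F \right)} = 1 + \frac{5 \left(2 + F\right)}{F + I}$ ($r{\left(I,F \right)} = \frac{2 + F}{F + I} 5 + 1 = \frac{5 \left(2 + F\right)}{F + I} + 1 = 1 + \frac{5 \left(2 + F\right)}{F + I}$)
$\frac{r{\left(X{\left(1 \right)},32 \right)}}{8820} = \frac{\frac{1}{32 + 1 \left(1 + 2 \cdot 1\right)} \left(10 + 1 \left(1 + 2 \cdot 1\right) + 6 \cdot 32\right)}{8820} = \frac{10 + 1 \left(1 + 2\right) + 192}{32 + 1 \left(1 + 2\right)} \frac{1}{8820} = \frac{10 + 1 \cdot 3 + 192}{32 + 1 \cdot 3} \cdot \frac{1}{8820} = \frac{10 + 3 + 192}{32 + 3} \cdot \frac{1}{8820} = \frac{1}{35} \cdot 205 \cdot \frac{1}{8820} = \frac{41}{7} \cdot \frac{1}{8820} = \frac{41}{61740}$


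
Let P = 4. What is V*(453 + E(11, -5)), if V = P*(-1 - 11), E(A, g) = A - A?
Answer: -21744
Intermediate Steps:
E(A, g) = 0
V = -48 (V = 4*(-1 - 11) = 4*(-12) = -48)
V*(453 + E(11, -5)) = -48*(453 + 0) = -48*453 = -21744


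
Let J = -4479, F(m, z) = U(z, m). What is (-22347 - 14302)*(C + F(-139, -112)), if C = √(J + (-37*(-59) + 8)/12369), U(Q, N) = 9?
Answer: -329841 - 146596*I*√874011210/1767 ≈ -3.2984e+5 - 2.4527e+6*I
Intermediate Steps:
F(m, z) = 9
C = 4*I*√874011210/1767 (C = √(-4479 + (-37*(-59) + 8)/12369) = √(-4479 + (2183 + 8)*(1/12369)) = √(-4479 + 2191*(1/12369)) = √(-4479 + 313/1767) = √(-7914080/1767) = 4*I*√874011210/1767 ≈ 66.924*I)
(-22347 - 14302)*(C + F(-139, -112)) = (-22347 - 14302)*(4*I*√874011210/1767 + 9) = -36649*(9 + 4*I*√874011210/1767) = -329841 - 146596*I*√874011210/1767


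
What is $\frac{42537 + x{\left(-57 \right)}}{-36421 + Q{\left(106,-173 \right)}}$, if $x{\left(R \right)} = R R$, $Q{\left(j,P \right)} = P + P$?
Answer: $- \frac{45786}{36767} \approx -1.2453$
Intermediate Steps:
$Q{\left(j,P \right)} = 2 P$
$x{\left(R \right)} = R^{2}$
$\frac{42537 + x{\left(-57 \right)}}{-36421 + Q{\left(106,-173 \right)}} = \frac{42537 + \left(-57\right)^{2}}{-36421 + 2 \left(-173\right)} = \frac{42537 + 3249}{-36421 - 346} = \frac{45786}{-36767} = 45786 \left(- \frac{1}{36767}\right) = - \frac{45786}{36767}$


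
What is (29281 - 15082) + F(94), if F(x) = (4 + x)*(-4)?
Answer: 13807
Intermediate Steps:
F(x) = -16 - 4*x
(29281 - 15082) + F(94) = (29281 - 15082) + (-16 - 4*94) = 14199 + (-16 - 376) = 14199 - 392 = 13807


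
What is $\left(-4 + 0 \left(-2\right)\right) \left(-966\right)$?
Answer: $3864$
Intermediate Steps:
$\left(-4 + 0 \left(-2\right)\right) \left(-966\right) = \left(-4 + 0\right) \left(-966\right) = \left(-4\right) \left(-966\right) = 3864$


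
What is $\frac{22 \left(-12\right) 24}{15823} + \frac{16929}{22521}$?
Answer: $\frac{41724837}{118783261} \approx 0.35127$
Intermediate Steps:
$\frac{22 \left(-12\right) 24}{15823} + \frac{16929}{22521} = \left(-264\right) 24 \cdot \frac{1}{15823} + 16929 \cdot \frac{1}{22521} = \left(-6336\right) \frac{1}{15823} + \frac{5643}{7507} = - \frac{6336}{15823} + \frac{5643}{7507} = \frac{41724837}{118783261}$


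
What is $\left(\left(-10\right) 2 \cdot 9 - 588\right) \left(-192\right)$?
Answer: $147456$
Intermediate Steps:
$\left(\left(-10\right) 2 \cdot 9 - 588\right) \left(-192\right) = \left(\left(-20\right) 9 - 588\right) \left(-192\right) = \left(-180 - 588\right) \left(-192\right) = \left(-768\right) \left(-192\right) = 147456$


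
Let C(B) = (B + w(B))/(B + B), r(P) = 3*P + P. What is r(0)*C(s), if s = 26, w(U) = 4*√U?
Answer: 0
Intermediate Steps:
r(P) = 4*P
C(B) = (B + 4*√B)/(2*B) (C(B) = (B + 4*√B)/(B + B) = (B + 4*√B)/((2*B)) = (B + 4*√B)*(1/(2*B)) = (B + 4*√B)/(2*B))
r(0)*C(s) = (4*0)*(½ + 2/√26) = 0*(½ + 2*(√26/26)) = 0*(½ + √26/13) = 0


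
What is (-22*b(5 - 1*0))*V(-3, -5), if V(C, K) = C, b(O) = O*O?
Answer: 1650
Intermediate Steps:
b(O) = O**2
(-22*b(5 - 1*0))*V(-3, -5) = -22*(5 - 1*0)**2*(-3) = -22*(5 + 0)**2*(-3) = -22*5**2*(-3) = -22*25*(-3) = -550*(-3) = 1650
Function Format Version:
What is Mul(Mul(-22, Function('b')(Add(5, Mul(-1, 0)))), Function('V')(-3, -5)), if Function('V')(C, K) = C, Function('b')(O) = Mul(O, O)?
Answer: 1650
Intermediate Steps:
Function('b')(O) = Pow(O, 2)
Mul(Mul(-22, Function('b')(Add(5, Mul(-1, 0)))), Function('V')(-3, -5)) = Mul(Mul(-22, Pow(Add(5, Mul(-1, 0)), 2)), -3) = Mul(Mul(-22, Pow(Add(5, 0), 2)), -3) = Mul(Mul(-22, Pow(5, 2)), -3) = Mul(Mul(-22, 25), -3) = Mul(-550, -3) = 1650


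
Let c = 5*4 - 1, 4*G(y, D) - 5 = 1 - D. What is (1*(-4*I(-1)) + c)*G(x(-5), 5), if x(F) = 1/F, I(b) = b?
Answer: 23/4 ≈ 5.7500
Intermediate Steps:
G(y, D) = 3/2 - D/4 (G(y, D) = 5/4 + (1 - D)/4 = 5/4 + (¼ - D/4) = 3/2 - D/4)
c = 19 (c = 20 - 1 = 19)
(1*(-4*I(-1)) + c)*G(x(-5), 5) = (1*(-4*(-1)) + 19)*(3/2 - ¼*5) = (1*4 + 19)*(3/2 - 5/4) = (4 + 19)*(¼) = 23*(¼) = 23/4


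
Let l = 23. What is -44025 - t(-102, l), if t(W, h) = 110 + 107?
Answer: -44242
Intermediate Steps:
t(W, h) = 217
-44025 - t(-102, l) = -44025 - 1*217 = -44025 - 217 = -44242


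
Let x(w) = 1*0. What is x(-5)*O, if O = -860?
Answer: 0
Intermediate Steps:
x(w) = 0
x(-5)*O = 0*(-860) = 0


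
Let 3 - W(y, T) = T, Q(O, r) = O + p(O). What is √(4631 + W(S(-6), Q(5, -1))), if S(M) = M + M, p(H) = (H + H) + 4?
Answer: √4615 ≈ 67.934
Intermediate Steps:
p(H) = 4 + 2*H (p(H) = 2*H + 4 = 4 + 2*H)
S(M) = 2*M
Q(O, r) = 4 + 3*O (Q(O, r) = O + (4 + 2*O) = 4 + 3*O)
W(y, T) = 3 - T
√(4631 + W(S(-6), Q(5, -1))) = √(4631 + (3 - (4 + 3*5))) = √(4631 + (3 - (4 + 15))) = √(4631 + (3 - 1*19)) = √(4631 + (3 - 19)) = √(4631 - 16) = √4615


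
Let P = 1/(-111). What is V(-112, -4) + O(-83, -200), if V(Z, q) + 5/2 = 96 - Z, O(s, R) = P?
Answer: 45619/222 ≈ 205.49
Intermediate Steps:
P = -1/111 ≈ -0.0090090
O(s, R) = -1/111
V(Z, q) = 187/2 - Z (V(Z, q) = -5/2 + (96 - Z) = 187/2 - Z)
V(-112, -4) + O(-83, -200) = (187/2 - 1*(-112)) - 1/111 = (187/2 + 112) - 1/111 = 411/2 - 1/111 = 45619/222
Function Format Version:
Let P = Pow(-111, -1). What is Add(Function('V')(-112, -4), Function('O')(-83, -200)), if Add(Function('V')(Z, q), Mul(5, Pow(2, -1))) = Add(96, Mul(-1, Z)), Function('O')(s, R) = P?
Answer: Rational(45619, 222) ≈ 205.49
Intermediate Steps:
P = Rational(-1, 111) ≈ -0.0090090
Function('O')(s, R) = Rational(-1, 111)
Function('V')(Z, q) = Add(Rational(187, 2), Mul(-1, Z)) (Function('V')(Z, q) = Add(Rational(-5, 2), Add(96, Mul(-1, Z))) = Add(Rational(187, 2), Mul(-1, Z)))
Add(Function('V')(-112, -4), Function('O')(-83, -200)) = Add(Add(Rational(187, 2), Mul(-1, -112)), Rational(-1, 111)) = Add(Add(Rational(187, 2), 112), Rational(-1, 111)) = Add(Rational(411, 2), Rational(-1, 111)) = Rational(45619, 222)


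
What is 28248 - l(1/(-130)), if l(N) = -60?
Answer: 28308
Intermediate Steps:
28248 - l(1/(-130)) = 28248 - 1*(-60) = 28248 + 60 = 28308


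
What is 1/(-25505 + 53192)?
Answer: 1/27687 ≈ 3.6118e-5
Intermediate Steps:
1/(-25505 + 53192) = 1/27687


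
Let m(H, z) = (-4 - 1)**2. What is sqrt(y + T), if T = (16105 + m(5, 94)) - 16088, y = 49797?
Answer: sqrt(49839) ≈ 223.25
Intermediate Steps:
m(H, z) = 25 (m(H, z) = (-5)**2 = 25)
T = 42 (T = (16105 + 25) - 16088 = 16130 - 16088 = 42)
sqrt(y + T) = sqrt(49797 + 42) = sqrt(49839)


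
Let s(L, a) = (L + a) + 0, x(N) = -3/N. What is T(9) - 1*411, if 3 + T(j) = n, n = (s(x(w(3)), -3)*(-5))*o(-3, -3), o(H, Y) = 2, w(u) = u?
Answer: -374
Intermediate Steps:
s(L, a) = L + a
n = 40 (n = ((-3/3 - 3)*(-5))*2 = ((-3*⅓ - 3)*(-5))*2 = ((-1 - 3)*(-5))*2 = -4*(-5)*2 = 20*2 = 40)
T(j) = 37 (T(j) = -3 + 40 = 37)
T(9) - 1*411 = 37 - 1*411 = 37 - 411 = -374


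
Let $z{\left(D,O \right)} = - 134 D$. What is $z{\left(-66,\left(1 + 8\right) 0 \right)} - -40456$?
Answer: $49300$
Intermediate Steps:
$z{\left(-66,\left(1 + 8\right) 0 \right)} - -40456 = \left(-134\right) \left(-66\right) - -40456 = 8844 + 40456 = 49300$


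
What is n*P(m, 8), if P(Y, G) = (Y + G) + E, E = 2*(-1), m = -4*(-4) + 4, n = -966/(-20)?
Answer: 6279/5 ≈ 1255.8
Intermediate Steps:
n = 483/10 (n = -966*(-1/20) = 483/10 ≈ 48.300)
m = 20 (m = 16 + 4 = 20)
E = -2
P(Y, G) = -2 + G + Y (P(Y, G) = (Y + G) - 2 = (G + Y) - 2 = -2 + G + Y)
n*P(m, 8) = 483*(-2 + 8 + 20)/10 = (483/10)*26 = 6279/5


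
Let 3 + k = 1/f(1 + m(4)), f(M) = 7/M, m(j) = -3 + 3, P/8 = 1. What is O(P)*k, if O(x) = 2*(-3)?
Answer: 120/7 ≈ 17.143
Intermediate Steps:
P = 8 (P = 8*1 = 8)
m(j) = 0
k = -20/7 (k = -3 + 1/(7/(1 + 0)) = -3 + 1/(7/1) = -3 + 1/(7*1) = -3 + 1/7 = -3 + ⅐ = -20/7 ≈ -2.8571)
O(x) = -6
O(P)*k = -6*(-20/7) = 120/7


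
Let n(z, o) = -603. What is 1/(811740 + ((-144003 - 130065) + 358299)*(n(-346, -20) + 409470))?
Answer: 1/34440088017 ≈ 2.9036e-11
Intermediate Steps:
1/(811740 + ((-144003 - 130065) + 358299)*(n(-346, -20) + 409470)) = 1/(811740 + ((-144003 - 130065) + 358299)*(-603 + 409470)) = 1/(811740 + (-274068 + 358299)*408867) = 1/(811740 + 84231*408867) = 1/(811740 + 34439276277) = 1/34440088017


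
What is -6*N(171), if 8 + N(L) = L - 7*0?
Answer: -978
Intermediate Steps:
N(L) = -8 + L (N(L) = -8 + (L - 7*0) = -8 + (L + 0) = -8 + L)
-6*N(171) = -6*(-8 + 171) = -6*163 = -978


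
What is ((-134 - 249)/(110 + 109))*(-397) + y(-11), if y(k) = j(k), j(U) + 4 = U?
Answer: 148766/219 ≈ 679.30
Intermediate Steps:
j(U) = -4 + U
y(k) = -4 + k
((-134 - 249)/(110 + 109))*(-397) + y(-11) = ((-134 - 249)/(110 + 109))*(-397) + (-4 - 11) = -383/219*(-397) - 15 = 152051/219 - 15 = 148766/219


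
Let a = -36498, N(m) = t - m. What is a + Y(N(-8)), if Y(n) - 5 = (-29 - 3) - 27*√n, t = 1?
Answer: -36606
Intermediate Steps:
N(m) = 1 - m
Y(n) = -27 - 27*√n (Y(n) = 5 + ((-29 - 3) - 27*√n) = 5 + (-32 - 27*√n) = -27 - 27*√n)
a + Y(N(-8)) = -36498 + (-27 - 27*√(1 - 1*(-8))) = -36498 + (-27 - 27*√(1 + 8)) = -36498 + (-27 - 27*√9) = -36498 + (-27 - 27*3) = -36498 + (-27 - 81) = -36498 - 108 = -36606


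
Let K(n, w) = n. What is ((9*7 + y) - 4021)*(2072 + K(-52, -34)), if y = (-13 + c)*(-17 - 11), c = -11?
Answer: -6637720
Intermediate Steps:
y = 672 (y = (-13 - 11)*(-17 - 11) = -24*(-28) = 672)
((9*7 + y) - 4021)*(2072 + K(-52, -34)) = ((9*7 + 672) - 4021)*(2072 - 52) = ((63 + 672) - 4021)*2020 = (735 - 4021)*2020 = -3286*2020 = -6637720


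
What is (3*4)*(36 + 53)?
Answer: 1068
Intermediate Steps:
(3*4)*(36 + 53) = 12*89 = 1068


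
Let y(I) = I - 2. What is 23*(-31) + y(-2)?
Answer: -717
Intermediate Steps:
y(I) = -2 + I
23*(-31) + y(-2) = 23*(-31) + (-2 - 2) = -713 - 4 = -717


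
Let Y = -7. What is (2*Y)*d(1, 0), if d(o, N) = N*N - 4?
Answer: 56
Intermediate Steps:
d(o, N) = -4 + N² (d(o, N) = N² - 4 = -4 + N²)
(2*Y)*d(1, 0) = (2*(-7))*(-4 + 0²) = -14*(-4 + 0) = -14*(-4) = 56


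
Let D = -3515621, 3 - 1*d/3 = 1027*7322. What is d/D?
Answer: 22559073/3515621 ≈ 6.4168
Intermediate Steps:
d = -22559073 (d = 9 - 3081*7322 = 9 - 3*7519694 = 9 - 22559082 = -22559073)
d/D = -22559073/(-3515621) = -22559073*(-1/3515621) = 22559073/3515621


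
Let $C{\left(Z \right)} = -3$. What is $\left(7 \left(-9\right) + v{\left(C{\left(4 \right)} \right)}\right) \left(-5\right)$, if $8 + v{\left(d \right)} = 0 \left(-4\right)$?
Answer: $355$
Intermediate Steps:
$v{\left(d \right)} = -8$ ($v{\left(d \right)} = -8 + 0 \left(-4\right) = -8 + 0 = -8$)
$\left(7 \left(-9\right) + v{\left(C{\left(4 \right)} \right)}\right) \left(-5\right) = \left(7 \left(-9\right) - 8\right) \left(-5\right) = \left(-63 - 8\right) \left(-5\right) = \left(-71\right) \left(-5\right) = 355$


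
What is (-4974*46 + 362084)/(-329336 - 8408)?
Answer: -8330/21109 ≈ -0.39462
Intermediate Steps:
(-4974*46 + 362084)/(-329336 - 8408) = (-228804 + 362084)/(-337744) = 133280*(-1/337744) = -8330/21109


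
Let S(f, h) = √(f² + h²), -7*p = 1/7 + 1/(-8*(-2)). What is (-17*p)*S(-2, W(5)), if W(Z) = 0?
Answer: 391/392 ≈ 0.99745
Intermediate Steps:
p = -23/784 (p = -(1/7 + 1/(-8*(-2)))/7 = -(1*(⅐) - ⅛*(-½))/7 = -(⅐ + 1/16)/7 = -⅐*23/112 = -23/784 ≈ -0.029337)
(-17*p)*S(-2, W(5)) = (-17*(-23/784))*√((-2)² + 0²) = 391*√(4 + 0)/784 = 391*√4/784 = (391/784)*2 = 391/392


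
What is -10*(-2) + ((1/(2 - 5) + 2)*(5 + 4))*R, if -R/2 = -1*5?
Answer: 170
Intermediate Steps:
R = 10 (R = -(-2)*5 = -2*(-5) = 10)
-10*(-2) + ((1/(2 - 5) + 2)*(5 + 4))*R = -10*(-2) + ((1/(2 - 5) + 2)*(5 + 4))*10 = 20 + ((1/(-3) + 2)*9)*10 = 20 + ((-⅓ + 2)*9)*10 = 20 + ((5/3)*9)*10 = 20 + 15*10 = 20 + 150 = 170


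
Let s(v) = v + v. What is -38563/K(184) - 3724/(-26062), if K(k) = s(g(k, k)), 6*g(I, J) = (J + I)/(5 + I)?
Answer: -284925009635/4795408 ≈ -59416.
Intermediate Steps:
g(I, J) = (I + J)/(6*(5 + I)) (g(I, J) = ((J + I)/(5 + I))/6 = ((I + J)/(5 + I))/6 = (I + J)/(6*(5 + I)))
s(v) = 2*v
K(k) = 2*k/(3*(5 + k)) (K(k) = 2*((k + k)/(6*(5 + k))) = 2*((2*k)/(6*(5 + k))) = 2*(k/(3*(5 + k))) = 2*k/(3*(5 + k)))
-38563/K(184) - 3724/(-26062) = -38563/((⅔)*184/(5 + 184)) - 3724/(-26062) = -38563/((⅔)*184/189) - 3724*(-1/26062) = -38563/((⅔)*184*(1/189)) + 1862/13031 = -38563/368/567 + 1862/13031 = -38563*567/368 + 1862/13031 = -21865221/368 + 1862/13031 = -284925009635/4795408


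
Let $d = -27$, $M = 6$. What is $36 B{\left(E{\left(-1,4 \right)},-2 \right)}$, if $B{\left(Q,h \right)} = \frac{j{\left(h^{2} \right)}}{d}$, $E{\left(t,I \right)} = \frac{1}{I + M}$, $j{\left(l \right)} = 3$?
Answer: $-4$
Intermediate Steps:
$E{\left(t,I \right)} = \frac{1}{6 + I}$ ($E{\left(t,I \right)} = \frac{1}{I + 6} = \frac{1}{6 + I}$)
$B{\left(Q,h \right)} = - \frac{1}{9}$ ($B{\left(Q,h \right)} = \frac{3}{-27} = 3 \left(- \frac{1}{27}\right) = - \frac{1}{9}$)
$36 B{\left(E{\left(-1,4 \right)},-2 \right)} = 36 \left(- \frac{1}{9}\right) = -4$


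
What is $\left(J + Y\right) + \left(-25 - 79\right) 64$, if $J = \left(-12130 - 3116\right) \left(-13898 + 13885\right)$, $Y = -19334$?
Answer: $172208$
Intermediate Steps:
$J = 198198$ ($J = \left(-15246\right) \left(-13\right) = 198198$)
$\left(J + Y\right) + \left(-25 - 79\right) 64 = \left(198198 - 19334\right) + \left(-25 - 79\right) 64 = 178864 - 6656 = 172208$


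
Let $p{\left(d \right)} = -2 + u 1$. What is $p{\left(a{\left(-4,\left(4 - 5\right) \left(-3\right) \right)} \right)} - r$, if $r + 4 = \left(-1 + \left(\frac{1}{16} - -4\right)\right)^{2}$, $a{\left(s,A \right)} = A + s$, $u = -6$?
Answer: $- \frac{3425}{256} \approx -13.379$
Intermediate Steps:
$r = \frac{1377}{256}$ ($r = -4 + \left(-1 + \left(\frac{1}{16} - -4\right)\right)^{2} = -4 + \left(-1 + \left(\frac{1}{16} + 4\right)\right)^{2} = -4 + \left(-1 + \frac{65}{16}\right)^{2} = -4 + \left(\frac{49}{16}\right)^{2} = -4 + \frac{2401}{256} = \frac{1377}{256} \approx 5.3789$)
$p{\left(d \right)} = -8$ ($p{\left(d \right)} = -2 - 6 = -8$)
$p{\left(a{\left(-4,\left(4 - 5\right) \left(-3\right) \right)} \right)} - r = -8 - \frac{1377}{256} = - \frac{3425}{256}$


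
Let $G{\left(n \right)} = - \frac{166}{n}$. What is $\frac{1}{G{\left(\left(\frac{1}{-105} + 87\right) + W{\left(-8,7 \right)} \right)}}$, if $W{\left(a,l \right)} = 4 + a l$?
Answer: $- \frac{1837}{8715} \approx -0.21079$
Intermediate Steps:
$\frac{1}{G{\left(\left(\frac{1}{-105} + 87\right) + W{\left(-8,7 \right)} \right)}} = \frac{1}{\left(-166\right) \frac{1}{\left(\frac{1}{-105} + 87\right) + \left(4 - 56\right)}} = \frac{1}{\left(-166\right) \frac{1}{\left(- \frac{1}{105} + 87\right) + \left(4 - 56\right)}} = \frac{1}{\left(-166\right) \frac{1}{\frac{9134}{105} - 52}} = \frac{1}{\left(-166\right) \frac{1}{\frac{3674}{105}}} = \frac{1}{\left(-166\right) \frac{105}{3674}} = \frac{1}{- \frac{8715}{1837}} = - \frac{1837}{8715}$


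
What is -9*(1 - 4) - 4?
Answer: 23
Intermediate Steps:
-9*(1 - 4) - 4 = -9*(-3) - 4 = 27 - 4 = 23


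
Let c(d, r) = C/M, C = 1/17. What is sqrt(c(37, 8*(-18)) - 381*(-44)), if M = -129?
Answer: sqrt(80622248043)/2193 ≈ 129.48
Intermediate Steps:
C = 1/17 ≈ 0.058824
c(d, r) = -1/2193 (c(d, r) = (1/17)/(-129) = (1/17)*(-1/129) = -1/2193)
sqrt(c(37, 8*(-18)) - 381*(-44)) = sqrt(-1/2193 - 381*(-44)) = sqrt(-1/2193 + 16764) = sqrt(36763451/2193) = sqrt(80622248043)/2193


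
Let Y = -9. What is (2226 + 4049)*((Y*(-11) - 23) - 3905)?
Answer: -24026975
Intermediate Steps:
(2226 + 4049)*((Y*(-11) - 23) - 3905) = (2226 + 4049)*((-9*(-11) - 23) - 3905) = 6275*((99 - 23) - 3905) = 6275*(76 - 3905) = 6275*(-3829) = -24026975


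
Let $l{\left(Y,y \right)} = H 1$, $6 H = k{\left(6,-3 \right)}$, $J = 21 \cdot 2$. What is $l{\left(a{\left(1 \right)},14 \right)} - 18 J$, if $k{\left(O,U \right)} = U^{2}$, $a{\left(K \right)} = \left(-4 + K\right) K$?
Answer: $- \frac{1509}{2} \approx -754.5$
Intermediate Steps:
$J = 42$
$a{\left(K \right)} = K \left(-4 + K\right)$
$H = \frac{3}{2}$ ($H = \frac{\left(-3\right)^{2}}{6} = \frac{1}{6} \cdot 9 = \frac{3}{2} \approx 1.5$)
$l{\left(Y,y \right)} = \frac{3}{2}$ ($l{\left(Y,y \right)} = \frac{3}{2} \cdot 1 = \frac{3}{2}$)
$l{\left(a{\left(1 \right)},14 \right)} - 18 J = \frac{3}{2} - 756 = - \frac{1509}{2}$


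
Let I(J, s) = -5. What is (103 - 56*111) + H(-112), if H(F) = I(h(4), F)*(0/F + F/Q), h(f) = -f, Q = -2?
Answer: -6393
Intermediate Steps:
H(F) = 5*F/2 (H(F) = -5*(0/F + F/(-2)) = -5*(0 + F*(-1/2)) = -5*(0 - F/2) = -(-5)*F/2 = 5*F/2)
(103 - 56*111) + H(-112) = (103 - 56*111) + (5/2)*(-112) = (103 - 6216) - 280 = -6113 - 280 = -6393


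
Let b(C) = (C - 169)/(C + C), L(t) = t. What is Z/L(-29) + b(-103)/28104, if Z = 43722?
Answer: -15820324265/10493331 ≈ -1507.7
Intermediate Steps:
b(C) = (-169 + C)/(2*C) (b(C) = (-169 + C)/((2*C)) = (-169 + C)*(1/(2*C)) = (-169 + C)/(2*C))
Z/L(-29) + b(-103)/28104 = 43722/(-29) + ((½)*(-169 - 103)/(-103))/28104 = 43722*(-1/29) + ((½)*(-1/103)*(-272))*(1/28104) = -43722/29 + (136/103)*(1/28104) = -43722/29 + 17/361839 = -15820324265/10493331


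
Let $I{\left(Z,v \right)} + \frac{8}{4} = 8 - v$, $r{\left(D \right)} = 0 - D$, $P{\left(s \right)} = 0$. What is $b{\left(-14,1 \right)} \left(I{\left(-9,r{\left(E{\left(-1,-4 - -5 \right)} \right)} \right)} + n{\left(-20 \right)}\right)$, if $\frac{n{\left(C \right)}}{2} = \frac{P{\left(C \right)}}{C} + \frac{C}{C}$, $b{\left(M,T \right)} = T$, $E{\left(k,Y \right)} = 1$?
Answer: $9$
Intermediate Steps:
$r{\left(D \right)} = - D$
$n{\left(C \right)} = 2$ ($n{\left(C \right)} = 2 \left(\frac{0}{C} + \frac{C}{C}\right) = 2 \left(0 + 1\right) = 2 \cdot 1 = 2$)
$I{\left(Z,v \right)} = 6 - v$ ($I{\left(Z,v \right)} = -2 - \left(-8 + v\right) = 6 - v$)
$b{\left(-14,1 \right)} \left(I{\left(-9,r{\left(E{\left(-1,-4 - -5 \right)} \right)} \right)} + n{\left(-20 \right)}\right) = 1 \left(\left(6 - \left(-1\right) 1\right) + 2\right) = 1 \left(\left(6 - -1\right) + 2\right) = 1 \left(\left(6 + 1\right) + 2\right) = 1 \left(7 + 2\right) = 1 \cdot 9 = 9$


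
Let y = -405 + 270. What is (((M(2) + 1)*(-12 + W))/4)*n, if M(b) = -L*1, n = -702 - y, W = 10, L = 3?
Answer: -567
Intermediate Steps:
y = -135
n = -567 (n = -702 - 1*(-135) = -702 + 135 = -567)
M(b) = -3 (M(b) = -1*3*1 = -3*1 = -3)
(((M(2) + 1)*(-12 + W))/4)*n = (((-3 + 1)*(-12 + 10))/4)*(-567) = (-2*(-2)*(¼))*(-567) = (4*(¼))*(-567) = 1*(-567) = -567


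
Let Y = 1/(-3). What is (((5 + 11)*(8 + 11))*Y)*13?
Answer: -3952/3 ≈ -1317.3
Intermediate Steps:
Y = -⅓ ≈ -0.33333
(((5 + 11)*(8 + 11))*Y)*13 = (((5 + 11)*(8 + 11))*(-⅓))*13 = ((16*19)*(-⅓))*13 = (304*(-⅓))*13 = -304/3*13 = -3952/3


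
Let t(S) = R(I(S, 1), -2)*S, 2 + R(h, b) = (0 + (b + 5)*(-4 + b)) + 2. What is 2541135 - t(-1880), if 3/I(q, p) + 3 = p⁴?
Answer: 2507295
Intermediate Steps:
I(q, p) = 3/(-3 + p⁴)
R(h, b) = (-4 + b)*(5 + b) (R(h, b) = -2 + ((0 + (b + 5)*(-4 + b)) + 2) = -2 + ((0 + (5 + b)*(-4 + b)) + 2) = -2 + ((0 + (-4 + b)*(5 + b)) + 2) = -2 + ((-4 + b)*(5 + b) + 2) = -2 + (2 + (-4 + b)*(5 + b)) = (-4 + b)*(5 + b))
t(S) = -18*S (t(S) = (-20 - 2 + (-2)²)*S = (-20 - 2 + 4)*S = -18*S)
2541135 - t(-1880) = 2541135 - (-18)*(-1880) = 2541135 - 1*33840 = 2541135 - 33840 = 2507295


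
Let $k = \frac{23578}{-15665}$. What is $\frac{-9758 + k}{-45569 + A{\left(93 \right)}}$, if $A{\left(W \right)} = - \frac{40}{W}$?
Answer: $\frac{14218086264}{66387596405} \approx 0.21417$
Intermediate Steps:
$k = - \frac{23578}{15665}$ ($k = 23578 \left(- \frac{1}{15665}\right) = - \frac{23578}{15665} \approx -1.5051$)
$\frac{-9758 + k}{-45569 + A{\left(93 \right)}} = \frac{-9758 - \frac{23578}{15665}}{-45569 - \frac{40}{93}} = - \frac{152882648}{15665 \left(-45569 - \frac{40}{93}\right)} = - \frac{152882648}{15665 \left(- \frac{4237957}{93}\right)} = \left(- \frac{152882648}{15665}\right) \left(- \frac{93}{4237957}\right) = \frac{14218086264}{66387596405}$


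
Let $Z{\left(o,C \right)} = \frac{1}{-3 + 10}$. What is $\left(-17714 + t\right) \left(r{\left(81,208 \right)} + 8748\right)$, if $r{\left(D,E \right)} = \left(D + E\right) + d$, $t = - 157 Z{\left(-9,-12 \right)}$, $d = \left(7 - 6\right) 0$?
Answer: $-160284105$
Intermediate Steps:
$Z{\left(o,C \right)} = \frac{1}{7}$
$d = 0$ ($d = 1 \cdot 0 = 0$)
$t = - \frac{157}{7}$ ($t = \left(-157\right) \frac{1}{7} = - \frac{157}{7} \approx -22.429$)
$r{\left(D,E \right)} = D + E$ ($r{\left(D,E \right)} = \left(D + E\right) + 0 = D + E$)
$\left(-17714 + t\right) \left(r{\left(81,208 \right)} + 8748\right) = \left(-17714 - \frac{157}{7}\right) \left(\left(81 + 208\right) + 8748\right) = - \frac{124155 \left(289 + 8748\right)}{7} = \left(- \frac{124155}{7}\right) 9037 = -160284105$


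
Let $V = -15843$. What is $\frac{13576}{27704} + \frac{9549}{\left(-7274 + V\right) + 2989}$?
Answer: $\frac{1089029}{69703264} \approx 0.015624$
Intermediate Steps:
$\frac{13576}{27704} + \frac{9549}{\left(-7274 + V\right) + 2989} = \frac{13576}{27704} + \frac{9549}{\left(-7274 - 15843\right) + 2989} = 13576 \cdot \frac{1}{27704} + \frac{9549}{-23117 + 2989} = \frac{1697}{3463} + \frac{9549}{-20128} = \frac{1697}{3463} + 9549 \left(- \frac{1}{20128}\right) = \frac{1697}{3463} - \frac{9549}{20128} = \frac{1089029}{69703264}$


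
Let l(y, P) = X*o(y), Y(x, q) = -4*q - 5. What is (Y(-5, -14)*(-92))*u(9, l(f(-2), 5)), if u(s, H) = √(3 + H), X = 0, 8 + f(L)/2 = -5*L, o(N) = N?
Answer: -4692*√3 ≈ -8126.8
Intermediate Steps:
f(L) = -16 - 10*L (f(L) = -16 + 2*(-5*L) = -16 - 10*L)
Y(x, q) = -5 - 4*q
l(y, P) = 0 (l(y, P) = 0*y = 0)
(Y(-5, -14)*(-92))*u(9, l(f(-2), 5)) = ((-5 - 4*(-14))*(-92))*√(3 + 0) = ((-5 + 56)*(-92))*√3 = (51*(-92))*√3 = -4692*√3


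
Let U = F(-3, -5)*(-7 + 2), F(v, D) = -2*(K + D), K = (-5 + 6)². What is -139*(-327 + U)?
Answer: 51013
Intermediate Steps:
K = 1 (K = 1² = 1)
F(v, D) = -2 - 2*D (F(v, D) = -2*(1 + D) = -2 - 2*D)
U = -40 (U = (-2 - 2*(-5))*(-7 + 2) = (-2 + 10)*(-5) = 8*(-5) = -40)
-139*(-327 + U) = -139*(-327 - 40) = -139*(-367) = 51013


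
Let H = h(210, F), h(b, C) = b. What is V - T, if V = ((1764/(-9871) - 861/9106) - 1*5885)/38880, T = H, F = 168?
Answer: -146884941886045/698948294976 ≈ -210.15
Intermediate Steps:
H = 210
T = 210
V = -105799941085/698948294976 (V = ((1764*(-1/9871) - 861*1/9106) - 5885)*(1/38880) = ((-1764/9871 - 861/9106) - 5885)*(1/38880) = (-24561915/89885326 - 5885)*(1/38880) = -528999705425/89885326*1/38880 = -105799941085/698948294976 ≈ -0.15137)
V - T = -105799941085/698948294976 - 1*210 = -105799941085/698948294976 - 210 = -146884941886045/698948294976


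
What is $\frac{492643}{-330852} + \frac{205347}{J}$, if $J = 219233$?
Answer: $- \frac{40064137175}{72533676516} \approx -0.55235$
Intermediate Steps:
$\frac{492643}{-330852} + \frac{205347}{J} = \frac{492643}{-330852} + \frac{205347}{219233} = 492643 \left(- \frac{1}{330852}\right) + 205347 \cdot \frac{1}{219233} = - \frac{492643}{330852} + \frac{205347}{219233} = - \frac{40064137175}{72533676516}$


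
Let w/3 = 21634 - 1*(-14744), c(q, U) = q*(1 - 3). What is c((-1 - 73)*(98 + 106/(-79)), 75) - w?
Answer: -7491458/79 ≈ -94829.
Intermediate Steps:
c(q, U) = -2*q (c(q, U) = q*(-2) = -2*q)
w = 109134 (w = 3*(21634 - 1*(-14744)) = 3*(21634 + 14744) = 3*36378 = 109134)
c((-1 - 73)*(98 + 106/(-79)), 75) - w = -2*(-1 - 73)*(98 + 106/(-79)) - 1*109134 = -(-148)*(98 + 106*(-1/79)) - 109134 = -(-148)*(98 - 106/79) - 109134 = -(-148)*7636/79 - 109134 = -2*(-565064/79) - 109134 = 1130128/79 - 109134 = -7491458/79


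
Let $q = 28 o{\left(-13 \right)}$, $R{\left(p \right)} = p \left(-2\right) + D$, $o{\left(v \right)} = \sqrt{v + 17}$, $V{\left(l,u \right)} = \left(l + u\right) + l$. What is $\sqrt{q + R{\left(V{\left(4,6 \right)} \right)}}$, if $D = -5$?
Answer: $\sqrt{23} \approx 4.7958$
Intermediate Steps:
$V{\left(l,u \right)} = u + 2 l$
$o{\left(v \right)} = \sqrt{17 + v}$
$R{\left(p \right)} = -5 - 2 p$ ($R{\left(p \right)} = p \left(-2\right) - 5 = - 2 p - 5 = -5 - 2 p$)
$q = 56$ ($q = 28 \sqrt{17 - 13} = 28 \sqrt{4} = 28 \cdot 2 = 56$)
$\sqrt{q + R{\left(V{\left(4,6 \right)} \right)}} = \sqrt{56 - \left(5 + 2 \left(6 + 2 \cdot 4\right)\right)} = \sqrt{56 - \left(5 + 2 \left(6 + 8\right)\right)} = \sqrt{56 - 33} = \sqrt{23}$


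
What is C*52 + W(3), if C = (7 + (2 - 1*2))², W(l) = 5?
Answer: 2553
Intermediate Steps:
C = 49 (C = (7 + (2 - 2))² = (7 + 0)² = 7² = 49)
C*52 + W(3) = 49*52 + 5 = 2548 + 5 = 2553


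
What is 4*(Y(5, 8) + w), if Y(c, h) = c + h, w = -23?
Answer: -40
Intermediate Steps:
4*(Y(5, 8) + w) = 4*((5 + 8) - 23) = 4*(13 - 23) = 4*(-10) = -40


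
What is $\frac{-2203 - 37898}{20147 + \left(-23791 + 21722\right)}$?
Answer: $- \frac{13367}{6026} \approx -2.2182$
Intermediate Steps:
$\frac{-2203 - 37898}{20147 + \left(-23791 + 21722\right)} = - \frac{40101}{20147 - 2069} = - \frac{40101}{18078} = \left(-40101\right) \frac{1}{18078} = - \frac{13367}{6026}$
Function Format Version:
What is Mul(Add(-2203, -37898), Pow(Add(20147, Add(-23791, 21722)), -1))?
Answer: Rational(-13367, 6026) ≈ -2.2182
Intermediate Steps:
Mul(Add(-2203, -37898), Pow(Add(20147, Add(-23791, 21722)), -1)) = Mul(-40101, Pow(Add(20147, -2069), -1)) = Mul(-40101, Pow(18078, -1)) = Mul(-40101, Rational(1, 18078)) = Rational(-13367, 6026)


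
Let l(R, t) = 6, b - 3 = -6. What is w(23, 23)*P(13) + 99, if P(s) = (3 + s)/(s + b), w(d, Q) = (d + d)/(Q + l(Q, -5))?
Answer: 14723/145 ≈ 101.54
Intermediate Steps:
b = -3 (b = 3 - 6 = -3)
w(d, Q) = 2*d/(6 + Q) (w(d, Q) = (d + d)/(Q + 6) = (2*d)/(6 + Q) = 2*d/(6 + Q))
P(s) = (3 + s)/(-3 + s) (P(s) = (3 + s)/(s - 3) = (3 + s)/(-3 + s))
w(23, 23)*P(13) + 99 = (2*23/(6 + 23))*((3 + 13)/(-3 + 13)) + 99 = (2*23/29)*(16/10) + 99 = (2*23*(1/29))*((⅒)*16) + 99 = (46/29)*(8/5) + 99 = 368/145 + 99 = 14723/145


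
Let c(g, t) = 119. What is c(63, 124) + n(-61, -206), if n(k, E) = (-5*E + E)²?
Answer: 679095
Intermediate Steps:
n(k, E) = 16*E² (n(k, E) = (-4*E)² = 16*E²)
c(63, 124) + n(-61, -206) = 119 + 16*(-206)² = 119 + 16*42436 = 119 + 678976 = 679095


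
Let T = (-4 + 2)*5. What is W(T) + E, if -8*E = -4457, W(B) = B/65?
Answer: 57925/104 ≈ 556.97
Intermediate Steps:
T = -10 (T = -2*5 = -10)
W(B) = B/65 (W(B) = B*(1/65) = B/65)
E = 4457/8 (E = -⅛*(-4457) = 4457/8 ≈ 557.13)
W(T) + E = (1/65)*(-10) + 4457/8 = -2/13 + 4457/8 = 57925/104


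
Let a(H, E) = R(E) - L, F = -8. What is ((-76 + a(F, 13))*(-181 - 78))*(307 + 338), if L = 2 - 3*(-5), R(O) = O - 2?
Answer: 13698510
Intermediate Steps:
R(O) = -2 + O
L = 17 (L = 2 + 15 = 17)
a(H, E) = -19 + E (a(H, E) = (-2 + E) - 1*17 = (-2 + E) - 17 = -19 + E)
((-76 + a(F, 13))*(-181 - 78))*(307 + 338) = ((-76 + (-19 + 13))*(-181 - 78))*(307 + 338) = ((-76 - 6)*(-259))*645 = -82*(-259)*645 = 21238*645 = 13698510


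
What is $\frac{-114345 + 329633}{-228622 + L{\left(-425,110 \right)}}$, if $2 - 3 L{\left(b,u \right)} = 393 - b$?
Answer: $- \frac{107644}{114447} \approx -0.94056$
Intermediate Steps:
$L{\left(b,u \right)} = - \frac{391}{3} + \frac{b}{3}$ ($L{\left(b,u \right)} = \frac{2}{3} - \frac{393 - b}{3} = \frac{2}{3} + \left(-131 + \frac{b}{3}\right) = - \frac{391}{3} + \frac{b}{3}$)
$\frac{-114345 + 329633}{-228622 + L{\left(-425,110 \right)}} = \frac{-114345 + 329633}{-228622 + \left(- \frac{391}{3} + \frac{1}{3} \left(-425\right)\right)} = \frac{215288}{-228622 - 272} = \frac{215288}{-228894} = 215288 \left(- \frac{1}{228894}\right) = - \frac{107644}{114447}$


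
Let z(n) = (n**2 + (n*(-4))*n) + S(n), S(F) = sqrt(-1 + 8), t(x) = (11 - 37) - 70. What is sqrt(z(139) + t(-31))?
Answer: sqrt(-58059 + sqrt(7)) ≈ 240.95*I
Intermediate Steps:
t(x) = -96 (t(x) = -26 - 70 = -96)
S(F) = sqrt(7)
z(n) = sqrt(7) - 3*n**2 (z(n) = (n**2 + (n*(-4))*n) + sqrt(7) = (n**2 + (-4*n)*n) + sqrt(7) = (n**2 - 4*n**2) + sqrt(7) = -3*n**2 + sqrt(7) = sqrt(7) - 3*n**2)
sqrt(z(139) + t(-31)) = sqrt((sqrt(7) - 3*139**2) - 96) = sqrt((sqrt(7) - 3*19321) - 96) = sqrt((sqrt(7) - 57963) - 96) = sqrt((-57963 + sqrt(7)) - 96) = sqrt(-58059 + sqrt(7))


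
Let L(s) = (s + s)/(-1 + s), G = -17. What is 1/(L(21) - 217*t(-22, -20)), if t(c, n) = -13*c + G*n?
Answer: -10/1358399 ≈ -7.3616e-6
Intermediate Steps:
t(c, n) = -17*n - 13*c (t(c, n) = -13*c - 17*n = -17*n - 13*c)
L(s) = 2*s/(-1 + s) (L(s) = (2*s)/(-1 + s) = 2*s/(-1 + s))
1/(L(21) - 217*t(-22, -20)) = 1/(2*21/(-1 + 21) - 217*(-17*(-20) - 13*(-22))) = 1/(2*21/20 - 217*(340 + 286)) = 1/(2*21*(1/20) - 217*626) = 1/(21/10 - 135842) = 1/(-1358399/10) = -10/1358399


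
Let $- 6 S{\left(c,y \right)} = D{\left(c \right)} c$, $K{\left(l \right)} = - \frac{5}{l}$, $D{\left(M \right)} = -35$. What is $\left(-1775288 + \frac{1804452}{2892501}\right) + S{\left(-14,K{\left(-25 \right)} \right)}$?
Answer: $- \frac{1711752243917}{964167} \approx -1.7754 \cdot 10^{6}$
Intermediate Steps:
$S{\left(c,y \right)} = \frac{35 c}{6}$ ($S{\left(c,y \right)} = - \frac{\left(-35\right) c}{6} = \frac{35 c}{6}$)
$\left(-1775288 + \frac{1804452}{2892501}\right) + S{\left(-14,K{\left(-25 \right)} \right)} = \left(-1775288 + \frac{1804452}{2892501}\right) + \frac{35}{6} \left(-14\right) = \left(-1775288 + 1804452 \cdot \frac{1}{2892501}\right) - \frac{245}{3} = \left(-1775288 + \frac{601484}{964167}\right) - \frac{245}{3} = - \frac{1711673503612}{964167} - \frac{245}{3} = - \frac{1711752243917}{964167}$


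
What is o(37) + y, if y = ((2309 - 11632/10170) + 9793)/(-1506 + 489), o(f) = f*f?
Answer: 7018175351/5171445 ≈ 1357.1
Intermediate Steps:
o(f) = f²
y = -61532854/5171445 (y = ((2309 - 11632*1/10170) + 9793)/(-1017) = ((2309 - 5816/5085) + 9793)*(-1/1017) = (11735449/5085 + 9793)*(-1/1017) = (61532854/5085)*(-1/1017) = -61532854/5171445 ≈ -11.899)
o(37) + y = 37² - 61532854/5171445 = 1369 - 61532854/5171445 = 7018175351/5171445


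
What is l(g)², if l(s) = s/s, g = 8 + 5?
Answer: 1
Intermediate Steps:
g = 13
l(s) = 1
l(g)² = 1² = 1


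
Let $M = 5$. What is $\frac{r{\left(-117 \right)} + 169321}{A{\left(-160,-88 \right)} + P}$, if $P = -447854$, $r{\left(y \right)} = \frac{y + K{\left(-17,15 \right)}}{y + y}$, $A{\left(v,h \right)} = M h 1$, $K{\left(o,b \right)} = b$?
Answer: $- \frac{3301768}{8741733} \approx -0.3777$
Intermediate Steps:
$A{\left(v,h \right)} = 5 h$ ($A{\left(v,h \right)} = 5 h 1 = 5 h$)
$r{\left(y \right)} = \frac{15 + y}{2 y}$ ($r{\left(y \right)} = \frac{y + 15}{y + y} = \frac{15 + y}{2 y}$)
$\frac{r{\left(-117 \right)} + 169321}{A{\left(-160,-88 \right)} + P} = \frac{\frac{15 - 117}{2 \left(-117\right)} + 169321}{5 \left(-88\right) - 447854} = \frac{\frac{1}{2} \left(- \frac{1}{117}\right) \left(-102\right) + 169321}{-440 - 447854} = \frac{\frac{17}{39} + 169321}{-448294} = \frac{6603536}{39} \left(- \frac{1}{448294}\right) = - \frac{3301768}{8741733}$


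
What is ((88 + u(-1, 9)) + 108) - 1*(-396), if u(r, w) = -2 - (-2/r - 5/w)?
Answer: 5297/9 ≈ 588.56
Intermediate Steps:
u(r, w) = -2 + 2/r + 5/w (u(r, w) = -2 - (-5/w - 2/r) = -2 + (2/r + 5/w) = -2 + 2/r + 5/w)
((88 + u(-1, 9)) + 108) - 1*(-396) = ((88 + (-2 + 2/(-1) + 5/9)) + 108) - 1*(-396) = ((88 + (-2 + 2*(-1) + 5*(1/9))) + 108) + 396 = ((88 + (-2 - 2 + 5/9)) + 108) + 396 = ((88 - 31/9) + 108) + 396 = (761/9 + 108) + 396 = 1733/9 + 396 = 5297/9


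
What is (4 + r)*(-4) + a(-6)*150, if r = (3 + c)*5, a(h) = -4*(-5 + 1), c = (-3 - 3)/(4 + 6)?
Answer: 2336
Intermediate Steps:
c = -3/5 (c = -6/10 = -6*1/10 = -3/5 ≈ -0.60000)
a(h) = 16 (a(h) = -4*(-4) = 16)
r = 12 (r = (3 - 3/5)*5 = (12/5)*5 = 12)
(4 + r)*(-4) + a(-6)*150 = (4 + 12)*(-4) + 16*150 = 16*(-4) + 2400 = -64 + 2400 = 2336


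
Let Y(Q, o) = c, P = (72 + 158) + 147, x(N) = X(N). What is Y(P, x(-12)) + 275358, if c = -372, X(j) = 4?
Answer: 274986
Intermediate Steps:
x(N) = 4
P = 377 (P = 230 + 147 = 377)
Y(Q, o) = -372
Y(P, x(-12)) + 275358 = -372 + 275358 = 274986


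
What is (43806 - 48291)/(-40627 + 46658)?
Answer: -4485/6031 ≈ -0.74366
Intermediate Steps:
(43806 - 48291)/(-40627 + 46658) = -4485/6031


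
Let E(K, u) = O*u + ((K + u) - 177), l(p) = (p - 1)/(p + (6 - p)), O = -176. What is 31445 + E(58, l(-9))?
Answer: 94853/3 ≈ 31618.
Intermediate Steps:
l(p) = -⅙ + p/6 (l(p) = (-1 + p)/6 = (-1 + p)*(⅙) = -⅙ + p/6)
E(K, u) = -177 + K - 175*u (E(K, u) = -176*u + ((K + u) - 177) = -176*u + (-177 + K + u) = -177 + K - 175*u)
31445 + E(58, l(-9)) = 31445 + (-177 + 58 - 175*(-⅙ + (⅙)*(-9))) = 31445 + (-177 + 58 - 175*(-⅙ - 3/2)) = 31445 + (-177 + 58 - 175*(-5/3)) = 31445 + (-177 + 58 + 875/3) = 31445 + 518/3 = 94853/3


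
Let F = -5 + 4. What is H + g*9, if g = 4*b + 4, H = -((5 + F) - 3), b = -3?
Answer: -73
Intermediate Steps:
F = -1
H = -1 (H = -((5 - 1) - 3) = -(4 - 3) = -1*1 = -1)
g = -8 (g = 4*(-3) + 4 = -12 + 4 = -8)
H + g*9 = -1 - 8*9 = -1 - 72 = -73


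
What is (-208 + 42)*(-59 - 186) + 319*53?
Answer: 57577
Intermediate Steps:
(-208 + 42)*(-59 - 186) + 319*53 = -166*(-245) + 16907 = 40670 + 16907 = 57577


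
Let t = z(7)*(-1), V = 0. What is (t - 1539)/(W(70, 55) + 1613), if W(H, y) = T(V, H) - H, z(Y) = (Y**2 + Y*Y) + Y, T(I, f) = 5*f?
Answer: -548/631 ≈ -0.86846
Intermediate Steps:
z(Y) = Y + 2*Y**2 (z(Y) = (Y**2 + Y**2) + Y = 2*Y**2 + Y = Y + 2*Y**2)
t = -105 (t = (7*(1 + 2*7))*(-1) = (7*(1 + 14))*(-1) = (7*15)*(-1) = 105*(-1) = -105)
W(H, y) = 4*H (W(H, y) = 5*H - H = 4*H)
(t - 1539)/(W(70, 55) + 1613) = (-105 - 1539)/(4*70 + 1613) = -1644/(280 + 1613) = -1644/1893 = -1644*1/1893 = -548/631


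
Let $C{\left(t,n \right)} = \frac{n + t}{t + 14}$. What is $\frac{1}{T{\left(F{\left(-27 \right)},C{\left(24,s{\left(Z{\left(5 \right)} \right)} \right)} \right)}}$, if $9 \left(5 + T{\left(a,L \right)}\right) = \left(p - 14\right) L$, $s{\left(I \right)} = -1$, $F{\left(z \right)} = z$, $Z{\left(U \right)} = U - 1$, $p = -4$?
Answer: $- \frac{19}{118} \approx -0.16102$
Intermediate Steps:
$Z{\left(U \right)} = -1 + U$ ($Z{\left(U \right)} = U - 1 = -1 + U$)
$C{\left(t,n \right)} = \frac{n + t}{14 + t}$
$T{\left(a,L \right)} = -5 - 2 L$ ($T{\left(a,L \right)} = -5 + \frac{\left(-4 - 14\right) L}{9} = -5 + \frac{\left(-18\right) L}{9} = -5 - 2 L$)
$\frac{1}{T{\left(F{\left(-27 \right)},C{\left(24,s{\left(Z{\left(5 \right)} \right)} \right)} \right)}} = \frac{1}{-5 - 2 \frac{-1 + 24}{14 + 24}} = \frac{1}{-5 - 2 \cdot \frac{1}{38} \cdot 23} = \frac{1}{-5 - \frac{23}{19}} = \frac{1}{- \frac{118}{19}} = - \frac{19}{118}$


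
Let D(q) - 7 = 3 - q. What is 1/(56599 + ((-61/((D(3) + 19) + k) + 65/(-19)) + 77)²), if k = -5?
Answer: 159201/9805801000 ≈ 1.6235e-5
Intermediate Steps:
D(q) = 10 - q (D(q) = 7 + (3 - q) = 10 - q)
1/(56599 + ((-61/((D(3) + 19) + k) + 65/(-19)) + 77)²) = 1/(56599 + ((-61/(((10 - 1*3) + 19) - 5) + 65/(-19)) + 77)²) = 1/(56599 + ((-61/(((10 - 3) + 19) - 5) + 65*(-1/19)) + 77)²) = 1/(56599 + ((-61/((7 + 19) - 5) - 65/19) + 77)²) = 1/(56599 + ((-61/(26 - 5) - 65/19) + 77)²) = 1/(56599 + ((-61/21 - 65/19) + 77)²) = 1/(56599 + (-2524/399 + 77)²) = 1/(56599 + (28199/399)²) = 1/(56599 + 795183601/159201) = 1/(9805801000/159201) = 159201/9805801000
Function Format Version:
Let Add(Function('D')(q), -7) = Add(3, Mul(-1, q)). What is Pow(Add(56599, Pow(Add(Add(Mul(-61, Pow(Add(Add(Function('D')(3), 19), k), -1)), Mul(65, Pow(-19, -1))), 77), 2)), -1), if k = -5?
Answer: Rational(159201, 9805801000) ≈ 1.6235e-5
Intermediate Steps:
Function('D')(q) = Add(10, Mul(-1, q)) (Function('D')(q) = Add(7, Add(3, Mul(-1, q))) = Add(10, Mul(-1, q)))
Pow(Add(56599, Pow(Add(Add(Mul(-61, Pow(Add(Add(Function('D')(3), 19), k), -1)), Mul(65, Pow(-19, -1))), 77), 2)), -1) = Pow(Add(56599, Pow(Add(Add(Mul(-61, Pow(Add(Add(Add(10, Mul(-1, 3)), 19), -5), -1)), Mul(65, Pow(-19, -1))), 77), 2)), -1) = Pow(Add(56599, Pow(Add(Add(Mul(-61, Pow(Add(Add(Add(10, -3), 19), -5), -1)), Mul(65, Rational(-1, 19))), 77), 2)), -1) = Pow(Add(56599, Pow(Add(Add(Mul(-61, Pow(Add(Add(7, 19), -5), -1)), Rational(-65, 19)), 77), 2)), -1) = Pow(Add(56599, Pow(Add(Add(Mul(-61, Pow(Add(26, -5), -1)), Rational(-65, 19)), 77), 2)), -1) = Pow(Add(56599, Pow(Add(Add(Mul(-61, Pow(21, -1)), Rational(-65, 19)), 77), 2)), -1) = Pow(Add(56599, Pow(Add(Add(Mul(-61, Rational(1, 21)), Rational(-65, 19)), 77), 2)), -1) = Pow(Add(56599, Pow(Add(Add(Rational(-61, 21), Rational(-65, 19)), 77), 2)), -1) = Pow(Add(56599, Pow(Add(Rational(-2524, 399), 77), 2)), -1) = Pow(Add(56599, Pow(Rational(28199, 399), 2)), -1) = Pow(Add(56599, Rational(795183601, 159201)), -1) = Pow(Rational(9805801000, 159201), -1) = Rational(159201, 9805801000)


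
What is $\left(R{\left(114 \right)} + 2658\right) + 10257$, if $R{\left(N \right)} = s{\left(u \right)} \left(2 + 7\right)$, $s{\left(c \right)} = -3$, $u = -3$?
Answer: $12888$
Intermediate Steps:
$R{\left(N \right)} = -27$ ($R{\left(N \right)} = - 3 \left(2 + 7\right) = \left(-3\right) 9 = -27$)
$\left(R{\left(114 \right)} + 2658\right) + 10257 = \left(-27 + 2658\right) + 10257 = 2631 + 10257 = 12888$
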